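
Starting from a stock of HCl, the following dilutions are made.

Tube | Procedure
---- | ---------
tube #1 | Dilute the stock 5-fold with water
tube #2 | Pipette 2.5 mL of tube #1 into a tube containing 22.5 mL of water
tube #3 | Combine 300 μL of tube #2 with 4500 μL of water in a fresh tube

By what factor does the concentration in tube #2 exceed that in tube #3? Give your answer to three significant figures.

16.0

Step 1: 5-fold → factor 5
Step 2: 2.5 mL + 22.5 mL = 25 mL total → factor 25/2.5 = 10
Step 3: 300 μL + 4500 μL = 4800 μL total → factor 4800/300 = 16
Dilution factor to tube #2 = 50; to tube #3 = 800
[tube #2]/[tube #3] = (factor to tube #3)/(factor to tube #2) = 800/50 = 16.0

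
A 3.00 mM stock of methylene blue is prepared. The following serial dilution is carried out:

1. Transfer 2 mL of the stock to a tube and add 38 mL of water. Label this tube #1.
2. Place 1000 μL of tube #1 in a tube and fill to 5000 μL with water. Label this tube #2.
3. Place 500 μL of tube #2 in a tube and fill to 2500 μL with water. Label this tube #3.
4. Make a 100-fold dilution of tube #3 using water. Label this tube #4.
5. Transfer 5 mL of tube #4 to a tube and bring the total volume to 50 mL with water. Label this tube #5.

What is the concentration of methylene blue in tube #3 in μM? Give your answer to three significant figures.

Step 1: 2 mL + 38 mL = 40 mL total → factor 40/2 = 20
Step 2: 1000 μL brought to 5000 μL → factor 5000/1000 = 5
Step 3: 500 μL brought to 2500 μL → factor 2500/500 = 5
Dilution factor through tube #3 = 20 × 5 × 5 = 500
[tube #3] = 3.00 mM / 500 = 0.006000 mM = 6.00 μM

6.00 μM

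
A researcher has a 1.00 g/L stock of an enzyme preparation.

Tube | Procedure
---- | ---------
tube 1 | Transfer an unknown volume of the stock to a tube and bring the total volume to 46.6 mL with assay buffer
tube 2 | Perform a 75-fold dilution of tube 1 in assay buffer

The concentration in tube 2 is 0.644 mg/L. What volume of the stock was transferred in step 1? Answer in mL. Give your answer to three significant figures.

2.25 mL

Step 1: v brought to 46.6 mL → factor = 46.6 mL/v
Step 2: 75-fold → factor 75
Product of known-step factors = 75
Overall factor = 1.00 g/L / (0.644 mg/L) = 1552.8
Step-1 factor = 1552.8 / 75 = 20.704
v = 46.6 mL / 20.704 = 2.25 mL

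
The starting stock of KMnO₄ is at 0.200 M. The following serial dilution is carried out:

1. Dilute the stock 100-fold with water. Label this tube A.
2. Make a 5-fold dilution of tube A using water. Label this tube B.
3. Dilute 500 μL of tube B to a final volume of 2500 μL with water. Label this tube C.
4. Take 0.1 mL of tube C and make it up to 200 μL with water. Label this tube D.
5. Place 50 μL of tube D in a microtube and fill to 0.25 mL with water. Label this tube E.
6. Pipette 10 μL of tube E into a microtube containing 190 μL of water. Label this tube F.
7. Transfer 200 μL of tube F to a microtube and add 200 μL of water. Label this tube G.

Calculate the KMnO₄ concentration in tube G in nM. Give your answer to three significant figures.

200 nM

Step 1: 100-fold → factor 100
Step 2: 5-fold → factor 5
Step 3: 500 μL brought to 2500 μL → factor 2500/500 = 5
Step 4: 0.1 mL brought to 200 μL → factor 0.2/0.1 = 2
Step 5: 50 μL brought to 0.25 mL → factor 250/50 = 5
Step 6: 10 μL + 190 μL = 200 μL total → factor 200/10 = 20
Step 7: 200 μL + 200 μL = 400 μL total → factor 400/200 = 2
Dilution factor through tube G = 100 × 5 × 5 × 2 × 5 × 20 × 2 = 1 × 10^6
[tube G] = 0.200 M / 1 × 10^6 = 2.000 × 10^-7 M = 200 nM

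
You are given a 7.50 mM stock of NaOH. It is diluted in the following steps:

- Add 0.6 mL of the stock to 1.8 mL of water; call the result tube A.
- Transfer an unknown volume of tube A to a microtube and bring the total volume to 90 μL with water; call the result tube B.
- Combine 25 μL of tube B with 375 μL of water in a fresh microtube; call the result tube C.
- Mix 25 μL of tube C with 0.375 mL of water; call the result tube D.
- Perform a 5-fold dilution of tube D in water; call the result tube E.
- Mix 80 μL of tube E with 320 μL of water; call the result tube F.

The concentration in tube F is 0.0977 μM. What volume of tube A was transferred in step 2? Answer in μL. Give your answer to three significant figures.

30.0 μL

Step 1: 0.6 mL + 1.8 mL = 2.4 mL total → factor 2.4/0.6 = 4
Step 2: v brought to 90 μL → factor = 90 μL/v
Step 3: 25 μL + 375 μL = 400 μL total → factor 400/25 = 16
Step 4: 25 μL + 0.375 mL = 400 μL total → factor 400/25 = 16
Step 5: 5-fold → factor 5
Step 6: 80 μL + 320 μL = 400 μL total → factor 400/80 = 5
Product of known-step factors = 25600
Overall factor = 7.50 mM / (0.0977 μM) = 76766
Step-2 factor = 76766 / 25600 = 2.9987
v = 90 μL / 2.9987 = 30.0 μL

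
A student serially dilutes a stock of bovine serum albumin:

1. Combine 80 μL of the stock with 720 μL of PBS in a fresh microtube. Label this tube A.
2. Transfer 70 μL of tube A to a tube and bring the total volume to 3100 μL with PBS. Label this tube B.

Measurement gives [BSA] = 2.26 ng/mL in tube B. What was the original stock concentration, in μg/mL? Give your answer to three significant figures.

Step 1: 80 μL + 720 μL = 800 μL total → factor 800/80 = 10
Step 2: 70 μL brought to 3100 μL → factor 3100/70 = 44.286
Overall dilution factor = 10 × 44.286 = 442.86
Stock = 2.26 ng/mL × 442.86 = 1001 ng/mL = 1.00 μg/mL

1.00 μg/mL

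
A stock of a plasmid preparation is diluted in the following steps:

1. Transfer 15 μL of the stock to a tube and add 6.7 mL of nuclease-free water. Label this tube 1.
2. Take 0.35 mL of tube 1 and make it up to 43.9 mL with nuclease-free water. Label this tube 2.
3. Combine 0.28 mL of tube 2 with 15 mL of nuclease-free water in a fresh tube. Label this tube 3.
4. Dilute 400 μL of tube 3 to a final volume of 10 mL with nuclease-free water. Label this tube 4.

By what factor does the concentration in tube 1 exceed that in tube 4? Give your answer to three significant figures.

Step 1: 15 μL + 6.7 mL = 6715 μL total → factor 6715/15 = 447.67
Step 2: 0.35 mL brought to 43.9 mL → factor 43.9/0.35 = 125.43
Step 3: 0.28 mL + 15 mL = 15.28 mL total → factor 15.28/0.28 = 54.571
Step 4: 400 μL brought to 10 mL → factor 10000/400 = 25
Dilution factor to tube 1 = 447.67; to tube 4 = 7.6605 × 10^7
[tube 1]/[tube 4] = (factor to tube 4)/(factor to tube 1) = 7.6605 × 10^7/447.67 = 1.71 × 10^5

1.71 × 10^5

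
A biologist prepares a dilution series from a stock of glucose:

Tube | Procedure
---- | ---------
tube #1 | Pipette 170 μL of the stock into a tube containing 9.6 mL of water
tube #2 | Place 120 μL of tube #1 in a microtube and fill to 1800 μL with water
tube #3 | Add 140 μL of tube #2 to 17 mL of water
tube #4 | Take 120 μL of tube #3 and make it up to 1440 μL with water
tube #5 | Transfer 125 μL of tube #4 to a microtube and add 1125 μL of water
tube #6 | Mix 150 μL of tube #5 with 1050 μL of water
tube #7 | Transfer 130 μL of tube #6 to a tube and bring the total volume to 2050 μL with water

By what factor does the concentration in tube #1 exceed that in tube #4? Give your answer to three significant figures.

2.20 × 10^4

Step 1: 170 μL + 9.6 mL = 9770 μL total → factor 9770/170 = 57.471
Step 2: 120 μL brought to 1800 μL → factor 1800/120 = 15
Step 3: 140 μL + 17 mL = 17140 μL total → factor 17140/140 = 122.43
Step 4: 120 μL brought to 1440 μL → factor 1440/120 = 12
Dilution factor to tube #1 = 57.471; to tube #4 = 1.2665 × 10^6
[tube #1]/[tube #4] = (factor to tube #4)/(factor to tube #1) = 1.2665 × 10^6/57.471 = 2.20 × 10^4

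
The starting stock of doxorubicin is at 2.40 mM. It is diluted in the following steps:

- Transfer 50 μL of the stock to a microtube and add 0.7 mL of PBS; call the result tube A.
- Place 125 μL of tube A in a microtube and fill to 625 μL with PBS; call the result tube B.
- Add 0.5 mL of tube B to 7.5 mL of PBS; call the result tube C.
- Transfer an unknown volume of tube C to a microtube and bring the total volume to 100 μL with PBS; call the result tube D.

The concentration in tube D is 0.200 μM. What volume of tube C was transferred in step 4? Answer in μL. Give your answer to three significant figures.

Step 1: 50 μL + 0.7 mL = 750 μL total → factor 750/50 = 15
Step 2: 125 μL brought to 625 μL → factor 625/125 = 5
Step 3: 0.5 mL + 7.5 mL = 8 mL total → factor 8/0.5 = 16
Step 4: v brought to 100 μL → factor = 100 μL/v
Product of known-step factors = 1200
Overall factor = 2.40 mM / (0.200 μM) = 12000
Step-4 factor = 12000 / 1200 = 10
v = 100 μL / 10 = 10.0 μL

10.0 μL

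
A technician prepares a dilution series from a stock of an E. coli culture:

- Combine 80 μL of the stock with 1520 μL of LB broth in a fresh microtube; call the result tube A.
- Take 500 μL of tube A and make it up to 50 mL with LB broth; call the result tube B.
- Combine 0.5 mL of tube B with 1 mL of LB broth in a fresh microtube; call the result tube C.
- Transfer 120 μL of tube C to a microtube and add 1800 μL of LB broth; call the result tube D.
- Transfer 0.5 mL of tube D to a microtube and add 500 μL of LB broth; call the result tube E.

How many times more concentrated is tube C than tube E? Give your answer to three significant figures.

Step 1: 80 μL + 1520 μL = 1600 μL total → factor 1600/80 = 20
Step 2: 500 μL brought to 50 mL → factor 50000/500 = 100
Step 3: 0.5 mL + 1 mL = 1.5 mL total → factor 1.5/0.5 = 3
Step 4: 120 μL + 1800 μL = 1920 μL total → factor 1920/120 = 16
Step 5: 0.5 mL + 500 μL = 1 mL total → factor 1/0.5 = 2
Dilution factor to tube C = 6000; to tube E = 1.92 × 10^5
[tube C]/[tube E] = (factor to tube E)/(factor to tube C) = 1.92 × 10^5/6000 = 32.0

32.0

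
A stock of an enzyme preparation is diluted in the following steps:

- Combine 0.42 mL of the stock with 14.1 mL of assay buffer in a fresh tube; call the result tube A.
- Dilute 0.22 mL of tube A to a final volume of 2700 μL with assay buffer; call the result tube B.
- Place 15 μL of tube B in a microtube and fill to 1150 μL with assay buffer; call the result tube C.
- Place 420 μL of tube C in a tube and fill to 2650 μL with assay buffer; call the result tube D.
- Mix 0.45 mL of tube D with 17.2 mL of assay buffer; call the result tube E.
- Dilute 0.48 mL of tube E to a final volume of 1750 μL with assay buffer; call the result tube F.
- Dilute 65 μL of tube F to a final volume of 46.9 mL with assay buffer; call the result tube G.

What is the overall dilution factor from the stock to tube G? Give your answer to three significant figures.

2.12 × 10^10

Step 1: 0.42 mL + 14.1 mL = 14.52 mL total → factor 14.52/0.42 = 34.571
Step 2: 0.22 mL brought to 2700 μL → factor 2.7/0.22 = 12.273
Step 3: 15 μL brought to 1150 μL → factor 1150/15 = 76.667
Step 4: 420 μL brought to 2650 μL → factor 2650/420 = 6.3095
Step 5: 0.45 mL + 17.2 mL = 17.65 mL total → factor 17.65/0.45 = 39.222
Step 6: 0.48 mL brought to 1750 μL → factor 1.75/0.48 = 3.6458
Step 7: 65 μL brought to 46.9 mL → factor 46900/65 = 721.54
Overall dilution factor = 34.571 × 12.273 × 76.667 × 6.3095 × 39.222 × 3.6458 × 721.54 = 2.1176 × 10^10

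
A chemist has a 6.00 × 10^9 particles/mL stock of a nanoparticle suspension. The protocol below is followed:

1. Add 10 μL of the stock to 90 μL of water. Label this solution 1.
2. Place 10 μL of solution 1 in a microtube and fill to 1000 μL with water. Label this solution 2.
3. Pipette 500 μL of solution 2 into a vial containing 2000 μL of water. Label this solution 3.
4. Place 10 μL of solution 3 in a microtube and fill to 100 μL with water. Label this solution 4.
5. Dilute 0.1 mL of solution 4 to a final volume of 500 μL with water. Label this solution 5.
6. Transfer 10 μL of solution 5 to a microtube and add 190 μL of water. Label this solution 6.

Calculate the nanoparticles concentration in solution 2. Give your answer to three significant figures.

Step 1: 10 μL + 90 μL = 100 μL total → factor 100/10 = 10
Step 2: 10 μL brought to 1000 μL → factor 1000/10 = 100
Dilution factor through solution 2 = 10 × 100 = 1000
[solution 2] = 6.00 × 10^9 particles/mL / 1000 = 6.00 × 10^6 particles/mL

6.00 × 10^6 particles/mL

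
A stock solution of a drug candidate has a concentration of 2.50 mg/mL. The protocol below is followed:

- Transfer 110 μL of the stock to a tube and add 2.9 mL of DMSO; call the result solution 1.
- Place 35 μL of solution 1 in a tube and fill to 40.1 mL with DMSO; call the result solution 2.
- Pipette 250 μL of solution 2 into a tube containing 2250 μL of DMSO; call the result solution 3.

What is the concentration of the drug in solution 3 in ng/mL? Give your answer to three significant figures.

Step 1: 110 μL + 2.9 mL = 3010 μL total → factor 3010/110 = 27.364
Step 2: 35 μL brought to 40.1 mL → factor 40100/35 = 1145.7
Step 3: 250 μL + 2250 μL = 2500 μL total → factor 2500/250 = 10
Overall dilution factor = 27.364 × 1145.7 × 10 = 3.1351 × 10^5
Final = 2.50 mg/mL / 3.1351 × 10^5 = 7.974 × 10^-6 mg/mL = 7.97 ng/mL

7.97 ng/mL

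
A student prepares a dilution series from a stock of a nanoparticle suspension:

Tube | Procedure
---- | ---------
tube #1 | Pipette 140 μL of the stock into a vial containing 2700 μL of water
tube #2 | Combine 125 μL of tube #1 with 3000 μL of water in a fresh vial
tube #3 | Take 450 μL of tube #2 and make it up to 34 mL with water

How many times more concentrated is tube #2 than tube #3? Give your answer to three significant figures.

Step 1: 140 μL + 2700 μL = 2840 μL total → factor 2840/140 = 20.286
Step 2: 125 μL + 3000 μL = 3125 μL total → factor 3125/125 = 25
Step 3: 450 μL brought to 34 mL → factor 34000/450 = 75.556
Dilution factor to tube #2 = 507.14; to tube #3 = 38317
[tube #2]/[tube #3] = (factor to tube #3)/(factor to tube #2) = 38317/507.14 = 75.6

75.6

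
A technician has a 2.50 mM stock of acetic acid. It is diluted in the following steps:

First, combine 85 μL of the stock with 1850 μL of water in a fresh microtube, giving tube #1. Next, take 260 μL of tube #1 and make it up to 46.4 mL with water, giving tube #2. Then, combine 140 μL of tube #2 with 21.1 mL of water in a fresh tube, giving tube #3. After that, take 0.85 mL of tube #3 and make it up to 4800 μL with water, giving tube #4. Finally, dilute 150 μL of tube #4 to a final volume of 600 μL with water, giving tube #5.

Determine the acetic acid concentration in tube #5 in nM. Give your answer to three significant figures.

0.180 nM

Step 1: 85 μL + 1850 μL = 1935 μL total → factor 1935/85 = 22.765
Step 2: 260 μL brought to 46.4 mL → factor 46400/260 = 178.46
Step 3: 140 μL + 21.1 mL = 21240 μL total → factor 21240/140 = 151.71
Step 4: 0.85 mL brought to 4800 μL → factor 4.8/0.85 = 5.6471
Step 5: 150 μL brought to 600 μL → factor 600/150 = 4
Overall dilution factor = 22.765 × 178.46 × 151.71 × 5.6471 × 4 = 1.3922 × 10^7
Final = 2.50 mM / 1.3922 × 10^7 = 1.796 × 10^-7 mM = 0.180 nM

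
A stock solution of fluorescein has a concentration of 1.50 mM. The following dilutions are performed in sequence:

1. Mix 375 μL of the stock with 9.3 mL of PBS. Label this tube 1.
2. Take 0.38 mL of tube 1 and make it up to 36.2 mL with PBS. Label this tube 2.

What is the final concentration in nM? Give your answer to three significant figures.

Step 1: 375 μL + 9.3 mL = 9675 μL total → factor 9675/375 = 25.8
Step 2: 0.38 mL brought to 36.2 mL → factor 36.2/0.38 = 95.263
Overall dilution factor = 25.8 × 95.263 = 2457.8
Final = 1.50 mM / 2457.8 = 0.0006103 mM = 610 nM

610 nM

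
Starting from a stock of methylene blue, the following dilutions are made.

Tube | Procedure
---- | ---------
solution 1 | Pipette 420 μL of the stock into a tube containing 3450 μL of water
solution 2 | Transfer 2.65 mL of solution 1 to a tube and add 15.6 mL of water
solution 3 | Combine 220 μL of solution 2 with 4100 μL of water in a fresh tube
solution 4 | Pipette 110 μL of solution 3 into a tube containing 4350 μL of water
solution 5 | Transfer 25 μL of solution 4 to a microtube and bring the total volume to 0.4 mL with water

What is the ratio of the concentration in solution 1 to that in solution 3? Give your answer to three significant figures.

135

Step 1: 420 μL + 3450 μL = 3870 μL total → factor 3870/420 = 9.2143
Step 2: 2.65 mL + 15.6 mL = 18.25 mL total → factor 18.25/2.65 = 6.8868
Step 3: 220 μL + 4100 μL = 4320 μL total → factor 4320/220 = 19.636
Dilution factor to solution 1 = 9.2143; to solution 3 = 1246.1
[solution 1]/[solution 3] = (factor to solution 3)/(factor to solution 1) = 1246.1/9.2143 = 135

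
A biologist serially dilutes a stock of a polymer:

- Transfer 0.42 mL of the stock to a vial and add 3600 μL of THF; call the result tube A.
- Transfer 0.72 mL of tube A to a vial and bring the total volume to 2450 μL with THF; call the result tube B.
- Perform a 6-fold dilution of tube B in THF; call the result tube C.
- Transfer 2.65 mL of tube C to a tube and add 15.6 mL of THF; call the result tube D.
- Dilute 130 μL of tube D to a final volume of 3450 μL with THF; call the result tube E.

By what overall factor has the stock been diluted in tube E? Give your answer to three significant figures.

Step 1: 0.42 mL + 3600 μL = 4.02 mL total → factor 4.02/0.42 = 9.5714
Step 2: 0.72 mL brought to 2450 μL → factor 2.45/0.72 = 3.4028
Step 3: 6-fold → factor 6
Step 4: 2.65 mL + 15.6 mL = 18.25 mL total → factor 18.25/2.65 = 6.8868
Step 5: 130 μL brought to 3450 μL → factor 3450/130 = 26.538
Overall dilution factor = 9.5714 × 3.4028 × 6 × 6.8868 × 26.538 = 35715

3.57 × 10^4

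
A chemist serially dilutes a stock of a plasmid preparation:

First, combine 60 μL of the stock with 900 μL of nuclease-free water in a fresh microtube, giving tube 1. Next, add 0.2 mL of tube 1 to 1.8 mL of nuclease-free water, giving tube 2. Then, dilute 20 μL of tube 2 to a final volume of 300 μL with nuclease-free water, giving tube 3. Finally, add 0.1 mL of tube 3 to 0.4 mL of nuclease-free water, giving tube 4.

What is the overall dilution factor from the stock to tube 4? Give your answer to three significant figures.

1.20 × 10^4

Step 1: 60 μL + 900 μL = 960 μL total → factor 960/60 = 16
Step 2: 0.2 mL + 1.8 mL = 2 mL total → factor 2/0.2 = 10
Step 3: 20 μL brought to 300 μL → factor 300/20 = 15
Step 4: 0.1 mL + 0.4 mL = 0.5 mL total → factor 0.5/0.1 = 5
Overall dilution factor = 16 × 10 × 15 × 5 = 12000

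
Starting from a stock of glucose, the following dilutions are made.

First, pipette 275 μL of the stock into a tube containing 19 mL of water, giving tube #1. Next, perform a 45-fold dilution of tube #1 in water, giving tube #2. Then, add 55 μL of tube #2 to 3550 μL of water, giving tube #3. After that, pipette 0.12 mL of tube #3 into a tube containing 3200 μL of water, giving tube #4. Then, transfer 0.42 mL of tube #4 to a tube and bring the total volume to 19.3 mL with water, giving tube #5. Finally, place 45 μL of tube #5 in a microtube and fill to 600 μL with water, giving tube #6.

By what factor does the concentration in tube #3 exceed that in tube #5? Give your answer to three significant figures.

Step 1: 275 μL + 19 mL = 19275 μL total → factor 19275/275 = 70.091
Step 2: 45-fold → factor 45
Step 3: 55 μL + 3550 μL = 3605 μL total → factor 3605/55 = 65.545
Step 4: 0.12 mL + 3200 μL = 3.32 mL total → factor 3.32/0.12 = 27.667
Step 5: 0.42 mL brought to 19.3 mL → factor 19.3/0.42 = 45.952
Dilution factor to tube #3 = 2.0674 × 10^5; to tube #5 = 2.6283 × 10^8
[tube #3]/[tube #5] = (factor to tube #5)/(factor to tube #3) = 2.6283 × 10^8/2.0674 × 10^5 = 1.27 × 10^3

1.27 × 10^3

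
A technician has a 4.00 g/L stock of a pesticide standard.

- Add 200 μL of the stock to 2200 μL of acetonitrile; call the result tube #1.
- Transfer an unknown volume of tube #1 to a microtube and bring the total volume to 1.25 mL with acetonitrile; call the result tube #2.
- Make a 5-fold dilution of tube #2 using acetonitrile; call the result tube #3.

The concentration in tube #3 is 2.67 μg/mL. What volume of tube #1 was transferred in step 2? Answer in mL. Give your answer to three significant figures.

0.0501 mL

Step 1: 200 μL + 2200 μL = 2400 μL total → factor 2400/200 = 12
Step 2: v brought to 1.25 mL → factor = 1.25 mL/v
Step 3: 5-fold → factor 5
Product of known-step factors = 60
Overall factor = 4.00 g/L / (2.67 μg/mL) = 1498.1
Step-2 factor = 1498.1 / 60 = 24.969
v = 1.25 mL / 24.969 = 0.0501 mL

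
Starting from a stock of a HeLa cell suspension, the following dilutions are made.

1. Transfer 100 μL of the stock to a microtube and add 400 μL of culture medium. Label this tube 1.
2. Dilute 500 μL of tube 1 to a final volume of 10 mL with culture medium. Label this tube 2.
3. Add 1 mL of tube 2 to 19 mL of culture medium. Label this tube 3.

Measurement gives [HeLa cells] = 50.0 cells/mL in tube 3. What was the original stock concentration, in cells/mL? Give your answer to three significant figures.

1.00 × 10^5 cells/mL

Step 1: 100 μL + 400 μL = 500 μL total → factor 500/100 = 5
Step 2: 500 μL brought to 10 mL → factor 10000/500 = 20
Step 3: 1 mL + 19 mL = 20 mL total → factor 20/1 = 20
Overall dilution factor = 5 × 20 × 20 = 2000
Stock = 50.0 cells/mL × 2000 = 1.00 × 10^5 cells/mL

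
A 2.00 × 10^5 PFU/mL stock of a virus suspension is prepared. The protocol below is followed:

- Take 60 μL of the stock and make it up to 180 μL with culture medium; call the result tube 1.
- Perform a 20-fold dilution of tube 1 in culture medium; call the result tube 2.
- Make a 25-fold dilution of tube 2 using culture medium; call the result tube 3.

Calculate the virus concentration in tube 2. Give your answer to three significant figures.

3.33 × 10^3 PFU/mL

Step 1: 60 μL brought to 180 μL → factor 180/60 = 3
Step 2: 20-fold → factor 20
Dilution factor through tube 2 = 3 × 20 = 60
[tube 2] = 2.00 × 10^5 PFU/mL / 60 = 3.33 × 10^3 PFU/mL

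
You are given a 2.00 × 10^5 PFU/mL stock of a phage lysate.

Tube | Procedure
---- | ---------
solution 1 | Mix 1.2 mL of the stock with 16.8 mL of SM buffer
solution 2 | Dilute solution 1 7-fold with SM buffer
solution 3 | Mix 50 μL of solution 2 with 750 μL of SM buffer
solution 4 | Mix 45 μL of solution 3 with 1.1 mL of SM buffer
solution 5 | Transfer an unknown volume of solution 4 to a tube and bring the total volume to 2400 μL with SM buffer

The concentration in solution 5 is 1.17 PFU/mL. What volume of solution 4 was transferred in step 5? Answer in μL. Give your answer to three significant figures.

Step 1: 1.2 mL + 16.8 mL = 18 mL total → factor 18/1.2 = 15
Step 2: 7-fold → factor 7
Step 3: 50 μL + 750 μL = 800 μL total → factor 800/50 = 16
Step 4: 45 μL + 1.1 mL = 1145 μL total → factor 1145/45 = 25.444
Step 5: v brought to 2400 μL → factor = 2400 μL/v
Product of known-step factors = 42747
Overall factor = 2.00 × 10^5 PFU/mL / (1.17 PFU/mL) = 1.7094 × 10^5
Step-5 factor = 1.7094 × 10^5 / 42747 = 3.9989
v = 2400 μL / 3.9989 = 600 μL

600 μL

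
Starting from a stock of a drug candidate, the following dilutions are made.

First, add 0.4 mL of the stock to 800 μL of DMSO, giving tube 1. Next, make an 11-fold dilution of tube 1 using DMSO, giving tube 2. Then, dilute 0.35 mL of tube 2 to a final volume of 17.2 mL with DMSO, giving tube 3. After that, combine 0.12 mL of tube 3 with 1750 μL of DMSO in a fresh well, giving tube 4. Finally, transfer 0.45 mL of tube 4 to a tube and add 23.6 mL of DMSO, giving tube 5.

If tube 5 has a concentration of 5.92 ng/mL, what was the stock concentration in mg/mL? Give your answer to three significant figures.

Step 1: 0.4 mL + 800 μL = 1.2 mL total → factor 1.2/0.4 = 3
Step 2: 11-fold → factor 11
Step 3: 0.35 mL brought to 17.2 mL → factor 17.2/0.35 = 49.143
Step 4: 0.12 mL + 1750 μL = 1.87 mL total → factor 1.87/0.12 = 15.583
Step 5: 0.45 mL + 23.6 mL = 24.05 mL total → factor 24.05/0.45 = 53.444
Overall dilution factor = 3 × 11 × 49.143 × 15.583 × 53.444 = 1.3506 × 10^6
Stock = 5.92 ng/mL × 1.3506 × 10^6 = 7.996 × 10^6 ng/mL = 8.00 mg/mL

8.00 mg/mL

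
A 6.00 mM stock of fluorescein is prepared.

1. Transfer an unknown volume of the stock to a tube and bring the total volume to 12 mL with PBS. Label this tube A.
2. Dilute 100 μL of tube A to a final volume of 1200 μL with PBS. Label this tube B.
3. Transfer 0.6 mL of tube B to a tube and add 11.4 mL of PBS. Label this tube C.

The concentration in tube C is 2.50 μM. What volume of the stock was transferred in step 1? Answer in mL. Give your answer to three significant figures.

1.20 mL

Step 1: v brought to 12 mL → factor = 12 mL/v
Step 2: 100 μL brought to 1200 μL → factor 1200/100 = 12
Step 3: 0.6 mL + 11.4 mL = 12 mL total → factor 12/0.6 = 20
Product of known-step factors = 240
Overall factor = 6.00 mM / (2.50 μM) = 2400
Step-1 factor = 2400 / 240 = 10
v = 12 mL / 10 = 1.20 mL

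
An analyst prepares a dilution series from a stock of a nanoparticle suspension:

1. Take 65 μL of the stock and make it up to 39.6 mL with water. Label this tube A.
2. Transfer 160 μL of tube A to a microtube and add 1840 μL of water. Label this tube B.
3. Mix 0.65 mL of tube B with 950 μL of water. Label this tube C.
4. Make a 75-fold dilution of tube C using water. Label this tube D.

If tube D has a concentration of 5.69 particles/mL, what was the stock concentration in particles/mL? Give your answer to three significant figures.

Step 1: 65 μL brought to 39.6 mL → factor 39600/65 = 609.23
Step 2: 160 μL + 1840 μL = 2000 μL total → factor 2000/160 = 12.5
Step 3: 0.65 mL + 950 μL = 1.6 mL total → factor 1.6/0.65 = 2.4615
Step 4: 75-fold → factor 75
Overall dilution factor = 609.23 × 12.5 × 2.4615 × 75 = 1.4059 × 10^6
Stock = 5.69 particles/mL × 1.4059 × 10^6 = 8.00 × 10^6 particles/mL

8.00 × 10^6 particles/mL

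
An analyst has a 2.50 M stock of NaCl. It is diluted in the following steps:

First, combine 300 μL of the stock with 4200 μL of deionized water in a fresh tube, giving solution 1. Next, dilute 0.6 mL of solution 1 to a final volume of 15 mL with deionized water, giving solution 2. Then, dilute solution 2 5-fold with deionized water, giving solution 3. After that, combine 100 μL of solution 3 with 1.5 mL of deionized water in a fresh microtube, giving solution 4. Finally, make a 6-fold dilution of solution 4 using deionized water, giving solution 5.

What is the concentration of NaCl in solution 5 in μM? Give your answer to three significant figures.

13.9 μM

Step 1: 300 μL + 4200 μL = 4500 μL total → factor 4500/300 = 15
Step 2: 0.6 mL brought to 15 mL → factor 15/0.6 = 25
Step 3: 5-fold → factor 5
Step 4: 100 μL + 1.5 mL = 1600 μL total → factor 1600/100 = 16
Step 5: 6-fold → factor 6
Overall dilution factor = 15 × 25 × 5 × 16 × 6 = 1.8 × 10^5
Final = 2.50 M / 1.8 × 10^5 = 1.389 × 10^-5 M = 13.9 μM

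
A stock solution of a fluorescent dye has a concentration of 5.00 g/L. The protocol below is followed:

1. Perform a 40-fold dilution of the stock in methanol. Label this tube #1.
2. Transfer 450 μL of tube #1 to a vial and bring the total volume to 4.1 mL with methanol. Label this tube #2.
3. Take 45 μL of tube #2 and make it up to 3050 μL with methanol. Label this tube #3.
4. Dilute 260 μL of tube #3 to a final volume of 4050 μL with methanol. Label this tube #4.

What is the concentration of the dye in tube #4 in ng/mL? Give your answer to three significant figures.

13.0 ng/mL

Step 1: 40-fold → factor 40
Step 2: 450 μL brought to 4.1 mL → factor 4100/450 = 9.1111
Step 3: 45 μL brought to 3050 μL → factor 3050/45 = 67.778
Step 4: 260 μL brought to 4050 μL → factor 4050/260 = 15.577
Overall dilution factor = 40 × 9.1111 × 67.778 × 15.577 = 3.8477 × 10^5
Final = 5.00 g/L / 3.8477 × 10^5 = 1.299 × 10^-5 g/L = 13.0 ng/mL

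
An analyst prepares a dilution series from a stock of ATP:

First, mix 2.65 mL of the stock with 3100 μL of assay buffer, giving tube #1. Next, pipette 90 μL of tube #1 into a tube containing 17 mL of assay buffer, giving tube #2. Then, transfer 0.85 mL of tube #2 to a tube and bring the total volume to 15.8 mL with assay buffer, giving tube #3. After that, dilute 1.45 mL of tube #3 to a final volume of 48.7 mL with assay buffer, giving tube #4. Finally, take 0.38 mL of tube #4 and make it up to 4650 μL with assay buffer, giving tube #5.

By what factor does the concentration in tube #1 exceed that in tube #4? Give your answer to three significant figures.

1.19 × 10^5

Step 1: 2.65 mL + 3100 μL = 5.75 mL total → factor 5.75/2.65 = 2.1698
Step 2: 90 μL + 17 mL = 17090 μL total → factor 17090/90 = 189.89
Step 3: 0.85 mL brought to 15.8 mL → factor 15.8/0.85 = 18.588
Step 4: 1.45 mL brought to 48.7 mL → factor 48.7/1.45 = 33.586
Dilution factor to tube #1 = 2.1698; to tube #4 = 2.5723 × 10^5
[tube #1]/[tube #4] = (factor to tube #4)/(factor to tube #1) = 2.5723 × 10^5/2.1698 = 1.19 × 10^5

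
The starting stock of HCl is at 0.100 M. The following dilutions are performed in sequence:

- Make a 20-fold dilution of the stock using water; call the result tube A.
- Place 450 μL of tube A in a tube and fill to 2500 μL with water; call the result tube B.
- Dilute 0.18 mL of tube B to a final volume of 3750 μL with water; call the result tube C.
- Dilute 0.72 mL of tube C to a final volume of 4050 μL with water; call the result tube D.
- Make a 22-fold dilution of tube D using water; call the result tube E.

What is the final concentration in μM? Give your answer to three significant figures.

0.349 μM

Step 1: 20-fold → factor 20
Step 2: 450 μL brought to 2500 μL → factor 2500/450 = 5.5556
Step 3: 0.18 mL brought to 3750 μL → factor 3.75/0.18 = 20.833
Step 4: 0.72 mL brought to 4050 μL → factor 4.05/0.72 = 5.625
Step 5: 22-fold → factor 22
Overall dilution factor = 20 × 5.5556 × 20.833 × 5.625 × 22 = 2.8646 × 10^5
Final = 0.100 M / 2.8646 × 10^5 = 3.491 × 10^-7 M = 0.349 μM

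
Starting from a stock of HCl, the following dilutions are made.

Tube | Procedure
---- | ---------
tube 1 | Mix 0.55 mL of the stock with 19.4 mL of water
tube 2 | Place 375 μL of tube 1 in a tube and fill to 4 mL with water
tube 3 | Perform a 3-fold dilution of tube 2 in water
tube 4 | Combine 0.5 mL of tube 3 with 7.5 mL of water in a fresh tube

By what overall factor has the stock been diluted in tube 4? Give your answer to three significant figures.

1.86 × 10^4

Step 1: 0.55 mL + 19.4 mL = 19.95 mL total → factor 19.95/0.55 = 36.273
Step 2: 375 μL brought to 4 mL → factor 4000/375 = 10.667
Step 3: 3-fold → factor 3
Step 4: 0.5 mL + 7.5 mL = 8 mL total → factor 8/0.5 = 16
Overall dilution factor = 36.273 × 10.667 × 3 × 16 = 18572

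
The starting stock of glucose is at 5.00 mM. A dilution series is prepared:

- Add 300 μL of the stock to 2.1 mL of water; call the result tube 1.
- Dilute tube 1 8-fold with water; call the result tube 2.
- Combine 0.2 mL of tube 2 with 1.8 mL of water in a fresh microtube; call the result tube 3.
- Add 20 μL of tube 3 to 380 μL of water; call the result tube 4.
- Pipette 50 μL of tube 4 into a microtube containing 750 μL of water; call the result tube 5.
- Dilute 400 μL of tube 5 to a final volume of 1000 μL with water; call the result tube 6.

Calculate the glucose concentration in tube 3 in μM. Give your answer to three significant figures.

Step 1: 300 μL + 2.1 mL = 2400 μL total → factor 2400/300 = 8
Step 2: 8-fold → factor 8
Step 3: 0.2 mL + 1.8 mL = 2 mL total → factor 2/0.2 = 10
Dilution factor through tube 3 = 8 × 8 × 10 = 640
[tube 3] = 5.00 mM / 640 = 0.007812 mM = 7.81 μM

7.81 μM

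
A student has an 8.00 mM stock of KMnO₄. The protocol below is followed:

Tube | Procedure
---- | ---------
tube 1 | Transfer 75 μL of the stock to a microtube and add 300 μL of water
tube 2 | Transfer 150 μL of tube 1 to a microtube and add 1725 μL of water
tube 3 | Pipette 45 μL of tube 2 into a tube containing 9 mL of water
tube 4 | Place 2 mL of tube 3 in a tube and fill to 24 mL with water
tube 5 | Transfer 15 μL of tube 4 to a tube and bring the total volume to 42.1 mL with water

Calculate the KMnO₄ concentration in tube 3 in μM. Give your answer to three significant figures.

0.637 μM

Step 1: 75 μL + 300 μL = 375 μL total → factor 375/75 = 5
Step 2: 150 μL + 1725 μL = 1875 μL total → factor 1875/150 = 12.5
Step 3: 45 μL + 9 mL = 9045 μL total → factor 9045/45 = 201
Dilution factor through tube 3 = 5 × 12.5 × 201 = 12562
[tube 3] = 8.00 mM / 12562 = 0.0006368 mM = 0.637 μM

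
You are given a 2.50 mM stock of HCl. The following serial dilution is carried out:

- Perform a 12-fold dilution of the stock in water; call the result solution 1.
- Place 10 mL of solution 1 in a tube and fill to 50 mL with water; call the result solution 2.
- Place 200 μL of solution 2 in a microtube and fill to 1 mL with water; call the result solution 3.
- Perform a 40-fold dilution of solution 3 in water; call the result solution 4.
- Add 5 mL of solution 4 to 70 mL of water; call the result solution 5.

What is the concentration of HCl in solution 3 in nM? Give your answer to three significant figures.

8.33 × 10^3 nM

Step 1: 12-fold → factor 12
Step 2: 10 mL brought to 50 mL → factor 50/10 = 5
Step 3: 200 μL brought to 1 mL → factor 1000/200 = 5
Dilution factor through solution 3 = 12 × 5 × 5 = 300
[solution 3] = 2.50 mM / 300 = 0.008333 mM = 8.33 × 10^3 nM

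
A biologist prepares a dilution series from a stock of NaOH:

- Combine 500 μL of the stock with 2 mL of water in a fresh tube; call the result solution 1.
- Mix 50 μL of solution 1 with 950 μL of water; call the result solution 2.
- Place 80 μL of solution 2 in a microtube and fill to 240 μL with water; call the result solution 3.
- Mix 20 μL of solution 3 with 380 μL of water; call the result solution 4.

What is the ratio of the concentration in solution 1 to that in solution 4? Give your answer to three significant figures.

1.20 × 10^3

Step 1: 500 μL + 2 mL = 2500 μL total → factor 2500/500 = 5
Step 2: 50 μL + 950 μL = 1000 μL total → factor 1000/50 = 20
Step 3: 80 μL brought to 240 μL → factor 240/80 = 3
Step 4: 20 μL + 380 μL = 400 μL total → factor 400/20 = 20
Dilution factor to solution 1 = 5; to solution 4 = 6000
[solution 1]/[solution 4] = (factor to solution 4)/(factor to solution 1) = 6000/5 = 1.20 × 10^3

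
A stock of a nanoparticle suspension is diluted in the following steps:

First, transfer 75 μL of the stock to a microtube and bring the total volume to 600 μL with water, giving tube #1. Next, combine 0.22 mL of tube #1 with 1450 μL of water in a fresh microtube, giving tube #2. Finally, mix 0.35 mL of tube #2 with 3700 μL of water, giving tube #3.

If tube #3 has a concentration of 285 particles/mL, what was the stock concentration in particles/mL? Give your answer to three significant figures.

Step 1: 75 μL brought to 600 μL → factor 600/75 = 8
Step 2: 0.22 mL + 1450 μL = 1.67 mL total → factor 1.67/0.22 = 7.5909
Step 3: 0.35 mL + 3700 μL = 4.05 mL total → factor 4.05/0.35 = 11.571
Overall dilution factor = 8 × 7.5909 × 11.571 = 702.7
Stock = 285 particles/mL × 702.7 = 2.00 × 10^5 particles/mL

2.00 × 10^5 particles/mL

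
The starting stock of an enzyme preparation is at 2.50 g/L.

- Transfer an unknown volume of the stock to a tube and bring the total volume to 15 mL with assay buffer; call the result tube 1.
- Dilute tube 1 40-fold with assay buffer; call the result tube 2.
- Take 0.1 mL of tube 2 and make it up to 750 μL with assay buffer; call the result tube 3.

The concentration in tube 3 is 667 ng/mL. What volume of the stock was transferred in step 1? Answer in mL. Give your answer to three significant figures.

1.20 mL

Step 1: v brought to 15 mL → factor = 15 mL/v
Step 2: 40-fold → factor 40
Step 3: 0.1 mL brought to 750 μL → factor 0.75/0.1 = 7.5
Product of known-step factors = 300
Overall factor = 2.50 g/L / (667 ng/mL) = 3748.1
Step-1 factor = 3748.1 / 300 = 12.494
v = 15 mL / 12.494 = 1.20 mL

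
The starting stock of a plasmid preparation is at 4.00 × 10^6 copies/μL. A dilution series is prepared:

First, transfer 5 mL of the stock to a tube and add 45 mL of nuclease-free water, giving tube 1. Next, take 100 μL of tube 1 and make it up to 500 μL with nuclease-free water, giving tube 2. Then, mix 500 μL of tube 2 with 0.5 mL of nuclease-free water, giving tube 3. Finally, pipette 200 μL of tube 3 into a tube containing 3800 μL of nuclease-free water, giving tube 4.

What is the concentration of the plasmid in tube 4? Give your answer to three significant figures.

2.00 × 10^3 copies/μL

Step 1: 5 mL + 45 mL = 50 mL total → factor 50/5 = 10
Step 2: 100 μL brought to 500 μL → factor 500/100 = 5
Step 3: 500 μL + 0.5 mL = 1000 μL total → factor 1000/500 = 2
Step 4: 200 μL + 3800 μL = 4000 μL total → factor 4000/200 = 20
Overall dilution factor = 10 × 5 × 2 × 20 = 2000
Final = 4.00 × 10^6 copies/μL / 2000 = 2.00 × 10^3 copies/μL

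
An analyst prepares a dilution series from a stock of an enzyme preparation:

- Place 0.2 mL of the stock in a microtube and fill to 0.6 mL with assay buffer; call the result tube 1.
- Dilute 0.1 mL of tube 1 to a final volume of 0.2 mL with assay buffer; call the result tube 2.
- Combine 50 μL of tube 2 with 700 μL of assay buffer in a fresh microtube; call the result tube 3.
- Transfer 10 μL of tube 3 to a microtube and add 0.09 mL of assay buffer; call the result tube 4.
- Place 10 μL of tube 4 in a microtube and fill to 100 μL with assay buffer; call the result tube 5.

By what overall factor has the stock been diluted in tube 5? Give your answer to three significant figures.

Step 1: 0.2 mL brought to 0.6 mL → factor 0.6/0.2 = 3
Step 2: 0.1 mL brought to 0.2 mL → factor 0.2/0.1 = 2
Step 3: 50 μL + 700 μL = 750 μL total → factor 750/50 = 15
Step 4: 10 μL + 0.09 mL = 100 μL total → factor 100/10 = 10
Step 5: 10 μL brought to 100 μL → factor 100/10 = 10
Overall dilution factor = 3 × 2 × 15 × 10 × 10 = 9000

9.00 × 10^3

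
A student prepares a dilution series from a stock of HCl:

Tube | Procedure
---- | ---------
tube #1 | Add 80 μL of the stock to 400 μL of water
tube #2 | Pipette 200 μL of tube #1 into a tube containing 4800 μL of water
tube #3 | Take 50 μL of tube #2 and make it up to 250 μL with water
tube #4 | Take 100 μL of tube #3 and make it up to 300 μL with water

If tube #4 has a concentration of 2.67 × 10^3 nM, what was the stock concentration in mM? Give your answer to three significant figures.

Step 1: 80 μL + 400 μL = 480 μL total → factor 480/80 = 6
Step 2: 200 μL + 4800 μL = 5000 μL total → factor 5000/200 = 25
Step 3: 50 μL brought to 250 μL → factor 250/50 = 5
Step 4: 100 μL brought to 300 μL → factor 300/100 = 3
Overall dilution factor = 6 × 25 × 5 × 3 = 2250
Stock = 2.67 × 10^3 nM × 2250 = 6.008 × 10^6 nM = 6.01 mM

6.01 mM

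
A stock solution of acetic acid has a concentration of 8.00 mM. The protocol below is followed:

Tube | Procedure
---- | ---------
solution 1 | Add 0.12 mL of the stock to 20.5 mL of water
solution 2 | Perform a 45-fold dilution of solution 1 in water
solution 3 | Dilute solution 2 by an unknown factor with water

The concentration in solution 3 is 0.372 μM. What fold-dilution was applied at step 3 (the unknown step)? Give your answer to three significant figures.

Step 1: 0.12 mL + 20.5 mL = 20.62 mL total → factor 20.62/0.12 = 171.83
Step 2: 45-fold → factor 45
Step 3: unknown factor x
Product of known-step factors = 7732.5
Overall factor = 8.00 mM / (0.372 μM) = 21505
x = 21505 / 7732.5 = 2.78

2.78-fold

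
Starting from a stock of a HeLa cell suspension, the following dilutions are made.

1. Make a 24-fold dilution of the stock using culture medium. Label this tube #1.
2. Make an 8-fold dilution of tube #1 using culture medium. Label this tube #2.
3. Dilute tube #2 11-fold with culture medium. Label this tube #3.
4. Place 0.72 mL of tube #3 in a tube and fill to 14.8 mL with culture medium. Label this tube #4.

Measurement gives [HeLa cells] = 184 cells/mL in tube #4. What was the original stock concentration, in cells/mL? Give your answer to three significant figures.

Step 1: 24-fold → factor 24
Step 2: 8-fold → factor 8
Step 3: 11-fold → factor 11
Step 4: 0.72 mL brought to 14.8 mL → factor 14.8/0.72 = 20.556
Overall dilution factor = 24 × 8 × 11 × 20.556 = 43413
Stock = 184 cells/mL × 43413 = 7.99 × 10^6 cells/mL

7.99 × 10^6 cells/mL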